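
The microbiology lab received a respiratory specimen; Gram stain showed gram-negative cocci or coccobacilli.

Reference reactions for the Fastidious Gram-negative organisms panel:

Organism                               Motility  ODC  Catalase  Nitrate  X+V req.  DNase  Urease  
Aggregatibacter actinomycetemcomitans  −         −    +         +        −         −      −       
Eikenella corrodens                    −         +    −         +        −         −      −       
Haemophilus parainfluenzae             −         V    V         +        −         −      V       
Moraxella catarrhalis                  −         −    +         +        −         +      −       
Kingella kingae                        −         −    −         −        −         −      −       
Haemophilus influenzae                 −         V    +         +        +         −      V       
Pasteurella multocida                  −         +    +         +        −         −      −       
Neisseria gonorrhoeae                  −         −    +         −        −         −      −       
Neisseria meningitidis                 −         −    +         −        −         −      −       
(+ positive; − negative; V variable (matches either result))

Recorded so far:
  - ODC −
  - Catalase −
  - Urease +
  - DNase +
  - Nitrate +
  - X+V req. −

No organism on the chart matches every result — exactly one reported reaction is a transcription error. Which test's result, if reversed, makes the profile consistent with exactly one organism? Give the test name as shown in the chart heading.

As reported, no row in the chart matches all 6 reactions.
Reversing DNase (to −) → unique match: Haemophilus parainfluenzae.
Reversing Catalase → still no organism matches.
Reversing X+V req. → still no organism matches.
Reversing Nitrate → still no organism matches.
Reversing ODC → still no organism matches.
Reversing Urease → still no organism matches.

DNase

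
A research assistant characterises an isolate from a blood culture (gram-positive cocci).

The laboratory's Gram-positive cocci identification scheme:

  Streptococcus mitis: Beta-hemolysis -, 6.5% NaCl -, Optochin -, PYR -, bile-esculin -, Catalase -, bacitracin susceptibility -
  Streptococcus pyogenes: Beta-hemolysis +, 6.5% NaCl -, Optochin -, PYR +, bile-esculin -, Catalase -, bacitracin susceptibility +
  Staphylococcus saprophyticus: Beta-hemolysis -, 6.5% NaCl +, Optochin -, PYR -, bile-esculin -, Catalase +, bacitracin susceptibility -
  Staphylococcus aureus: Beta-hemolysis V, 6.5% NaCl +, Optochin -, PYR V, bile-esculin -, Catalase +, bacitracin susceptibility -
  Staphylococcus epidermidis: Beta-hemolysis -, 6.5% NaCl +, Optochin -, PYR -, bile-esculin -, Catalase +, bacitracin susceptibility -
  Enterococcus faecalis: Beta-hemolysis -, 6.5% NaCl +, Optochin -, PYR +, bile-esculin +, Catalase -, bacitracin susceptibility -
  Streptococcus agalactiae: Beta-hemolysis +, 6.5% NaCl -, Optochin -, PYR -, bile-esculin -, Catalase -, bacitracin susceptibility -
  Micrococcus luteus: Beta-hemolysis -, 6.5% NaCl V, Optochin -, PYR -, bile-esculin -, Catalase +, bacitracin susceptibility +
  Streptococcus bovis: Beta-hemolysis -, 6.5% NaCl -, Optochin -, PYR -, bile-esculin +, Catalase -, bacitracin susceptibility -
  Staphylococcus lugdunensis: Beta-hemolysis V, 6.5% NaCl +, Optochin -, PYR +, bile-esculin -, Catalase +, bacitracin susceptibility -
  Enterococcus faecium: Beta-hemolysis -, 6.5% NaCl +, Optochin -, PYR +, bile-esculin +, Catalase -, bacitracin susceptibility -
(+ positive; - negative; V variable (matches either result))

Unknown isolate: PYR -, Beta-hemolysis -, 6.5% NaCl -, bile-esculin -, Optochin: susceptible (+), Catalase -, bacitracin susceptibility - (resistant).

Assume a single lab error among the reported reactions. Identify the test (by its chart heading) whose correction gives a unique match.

As reported, no row in the chart matches all 7 reactions.
Reversing Beta-hemolysis → still no organism matches.
Reversing Catalase → still no organism matches.
Reversing bacitracin susceptibility → still no organism matches.
Reversing Optochin (to -) → unique match: Streptococcus mitis.
Reversing 6.5% NaCl → still no organism matches.
Reversing bile-esculin → still no organism matches.
Reversing PYR → still no organism matches.

Optochin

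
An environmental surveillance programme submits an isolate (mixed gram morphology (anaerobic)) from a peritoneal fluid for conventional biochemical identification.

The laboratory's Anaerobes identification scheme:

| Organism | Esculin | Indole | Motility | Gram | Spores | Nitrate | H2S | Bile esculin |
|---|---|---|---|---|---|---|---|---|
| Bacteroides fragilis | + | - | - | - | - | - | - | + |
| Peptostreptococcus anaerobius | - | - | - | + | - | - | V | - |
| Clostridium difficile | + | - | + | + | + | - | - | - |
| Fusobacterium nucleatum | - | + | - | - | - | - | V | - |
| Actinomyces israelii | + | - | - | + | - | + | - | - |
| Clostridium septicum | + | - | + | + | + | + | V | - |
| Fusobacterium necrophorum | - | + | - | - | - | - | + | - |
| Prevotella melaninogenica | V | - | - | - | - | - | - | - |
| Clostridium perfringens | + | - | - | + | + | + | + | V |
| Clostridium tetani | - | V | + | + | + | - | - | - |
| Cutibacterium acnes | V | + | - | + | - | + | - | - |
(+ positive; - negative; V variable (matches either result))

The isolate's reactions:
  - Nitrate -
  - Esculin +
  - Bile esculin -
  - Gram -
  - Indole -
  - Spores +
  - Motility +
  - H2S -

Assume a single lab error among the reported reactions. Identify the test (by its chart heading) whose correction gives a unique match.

Gram

As reported, no row in the chart matches all 8 reactions.
Reversing Bile esculin → still no organism matches.
Reversing Esculin → still no organism matches.
Reversing Spores → still no organism matches.
Reversing Indole → still no organism matches.
Reversing Gram (to +) → unique match: Clostridium difficile.
Reversing H2S → still no organism matches.
Reversing Nitrate → still no organism matches.
Reversing Motility → still no organism matches.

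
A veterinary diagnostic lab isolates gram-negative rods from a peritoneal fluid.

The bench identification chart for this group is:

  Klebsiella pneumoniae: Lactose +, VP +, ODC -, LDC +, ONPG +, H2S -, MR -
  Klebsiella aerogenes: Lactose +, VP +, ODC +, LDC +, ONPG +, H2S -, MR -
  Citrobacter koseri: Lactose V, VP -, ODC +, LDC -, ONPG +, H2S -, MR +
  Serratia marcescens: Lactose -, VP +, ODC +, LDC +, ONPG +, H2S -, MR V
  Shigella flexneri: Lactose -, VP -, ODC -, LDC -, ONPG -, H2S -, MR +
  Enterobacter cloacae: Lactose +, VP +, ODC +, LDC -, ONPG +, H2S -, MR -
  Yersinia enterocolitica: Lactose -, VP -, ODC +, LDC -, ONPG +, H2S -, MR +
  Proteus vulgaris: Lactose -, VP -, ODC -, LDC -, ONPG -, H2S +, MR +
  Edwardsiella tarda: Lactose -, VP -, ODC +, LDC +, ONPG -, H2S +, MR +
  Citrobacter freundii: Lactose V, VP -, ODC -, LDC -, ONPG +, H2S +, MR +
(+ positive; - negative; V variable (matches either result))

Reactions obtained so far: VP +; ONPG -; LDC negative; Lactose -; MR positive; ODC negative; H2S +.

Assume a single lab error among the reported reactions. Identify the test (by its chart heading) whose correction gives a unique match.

VP

As reported, no row in the chart matches all 7 reactions.
Reversing VP (to -) → unique match: Proteus vulgaris.
Reversing LDC → still no organism matches.
Reversing ODC → still no organism matches.
Reversing ONPG → still no organism matches.
Reversing H2S → still no organism matches.
Reversing Lactose → still no organism matches.
Reversing MR → still no organism matches.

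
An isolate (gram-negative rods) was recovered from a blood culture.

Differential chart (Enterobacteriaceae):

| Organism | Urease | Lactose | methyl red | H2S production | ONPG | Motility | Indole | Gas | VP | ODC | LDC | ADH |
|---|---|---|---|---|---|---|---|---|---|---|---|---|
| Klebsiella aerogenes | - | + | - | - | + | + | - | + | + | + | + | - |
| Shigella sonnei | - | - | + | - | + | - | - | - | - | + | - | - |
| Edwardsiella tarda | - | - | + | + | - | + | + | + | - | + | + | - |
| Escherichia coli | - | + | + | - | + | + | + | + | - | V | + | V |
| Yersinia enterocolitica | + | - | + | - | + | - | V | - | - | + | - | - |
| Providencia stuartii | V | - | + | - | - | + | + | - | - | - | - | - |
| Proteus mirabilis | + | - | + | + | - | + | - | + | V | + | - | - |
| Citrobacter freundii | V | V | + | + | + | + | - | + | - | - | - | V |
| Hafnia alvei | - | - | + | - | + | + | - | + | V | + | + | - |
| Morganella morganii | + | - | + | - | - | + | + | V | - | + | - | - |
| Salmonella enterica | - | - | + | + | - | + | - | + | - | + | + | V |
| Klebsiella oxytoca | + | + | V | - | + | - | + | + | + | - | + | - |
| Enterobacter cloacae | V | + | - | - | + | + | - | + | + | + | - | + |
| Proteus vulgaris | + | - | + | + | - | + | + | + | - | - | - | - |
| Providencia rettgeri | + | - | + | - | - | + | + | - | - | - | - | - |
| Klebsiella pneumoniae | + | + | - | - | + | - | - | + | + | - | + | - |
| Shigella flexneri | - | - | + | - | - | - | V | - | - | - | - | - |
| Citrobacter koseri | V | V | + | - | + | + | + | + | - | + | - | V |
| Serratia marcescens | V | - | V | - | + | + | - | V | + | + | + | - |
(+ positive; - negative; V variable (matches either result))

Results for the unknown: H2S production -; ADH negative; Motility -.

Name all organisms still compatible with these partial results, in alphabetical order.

ADH -: excludes Enterobacter cloacae — 18 left.
Motility -: excludes 13 organisms — 5 left.
H2S production -: all 5 remaining candidates are consistent.

Klebsiella oxytoca, Klebsiella pneumoniae, Shigella flexneri, Shigella sonnei, Yersinia enterocolitica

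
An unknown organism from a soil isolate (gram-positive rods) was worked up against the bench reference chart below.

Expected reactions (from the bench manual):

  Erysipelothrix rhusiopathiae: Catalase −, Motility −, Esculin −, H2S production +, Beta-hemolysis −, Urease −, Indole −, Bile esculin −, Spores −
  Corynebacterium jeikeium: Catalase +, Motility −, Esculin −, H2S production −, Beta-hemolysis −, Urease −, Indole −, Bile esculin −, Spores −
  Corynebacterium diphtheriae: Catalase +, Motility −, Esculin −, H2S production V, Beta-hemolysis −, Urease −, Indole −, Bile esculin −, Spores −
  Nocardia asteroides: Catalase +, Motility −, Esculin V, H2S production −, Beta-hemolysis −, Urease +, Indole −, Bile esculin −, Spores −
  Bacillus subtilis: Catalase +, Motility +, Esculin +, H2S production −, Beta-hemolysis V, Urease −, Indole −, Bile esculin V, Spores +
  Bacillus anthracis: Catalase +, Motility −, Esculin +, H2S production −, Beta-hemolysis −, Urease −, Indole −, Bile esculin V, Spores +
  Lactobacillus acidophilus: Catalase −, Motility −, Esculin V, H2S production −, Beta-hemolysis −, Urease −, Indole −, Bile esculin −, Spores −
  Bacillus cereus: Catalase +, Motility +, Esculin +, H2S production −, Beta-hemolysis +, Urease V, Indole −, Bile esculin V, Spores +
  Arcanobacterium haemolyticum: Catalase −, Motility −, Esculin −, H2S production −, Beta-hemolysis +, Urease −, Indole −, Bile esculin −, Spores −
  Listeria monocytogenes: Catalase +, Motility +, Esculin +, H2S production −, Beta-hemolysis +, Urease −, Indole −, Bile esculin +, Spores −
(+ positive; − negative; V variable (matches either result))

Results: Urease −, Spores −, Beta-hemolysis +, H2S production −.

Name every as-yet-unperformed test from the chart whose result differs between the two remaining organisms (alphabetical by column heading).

Urease −: excludes Nocardia asteroides — 9 left.
H2S production −: excludes Erysipelothrix rhusiopathiae — 8 left.
Spores −: excludes Bacillus subtilis, Bacillus anthracis, Bacillus cereus — 5 left.
Beta-hemolysis +: excludes Corynebacterium jeikeium, Corynebacterium diphtheriae, Lactobacillus acidophilus — 2 left.
Two candidates remain: Arcanobacterium haemolyticum and Listeria monocytogenes.
  Catalase: Arcanobacterium haemolyticum −, Listeria monocytogenes + — discriminates.
  Motility: Arcanobacterium haemolyticum −, Listeria monocytogenes + — discriminates.
  Esculin: Arcanobacterium haemolyticum −, Listeria monocytogenes + — discriminates.
  Indole: − vs − — same for both, does not separate.
  Bile esculin: Arcanobacterium haemolyticum −, Listeria monocytogenes + — discriminates.

Bile esculin, Catalase, Esculin, Motility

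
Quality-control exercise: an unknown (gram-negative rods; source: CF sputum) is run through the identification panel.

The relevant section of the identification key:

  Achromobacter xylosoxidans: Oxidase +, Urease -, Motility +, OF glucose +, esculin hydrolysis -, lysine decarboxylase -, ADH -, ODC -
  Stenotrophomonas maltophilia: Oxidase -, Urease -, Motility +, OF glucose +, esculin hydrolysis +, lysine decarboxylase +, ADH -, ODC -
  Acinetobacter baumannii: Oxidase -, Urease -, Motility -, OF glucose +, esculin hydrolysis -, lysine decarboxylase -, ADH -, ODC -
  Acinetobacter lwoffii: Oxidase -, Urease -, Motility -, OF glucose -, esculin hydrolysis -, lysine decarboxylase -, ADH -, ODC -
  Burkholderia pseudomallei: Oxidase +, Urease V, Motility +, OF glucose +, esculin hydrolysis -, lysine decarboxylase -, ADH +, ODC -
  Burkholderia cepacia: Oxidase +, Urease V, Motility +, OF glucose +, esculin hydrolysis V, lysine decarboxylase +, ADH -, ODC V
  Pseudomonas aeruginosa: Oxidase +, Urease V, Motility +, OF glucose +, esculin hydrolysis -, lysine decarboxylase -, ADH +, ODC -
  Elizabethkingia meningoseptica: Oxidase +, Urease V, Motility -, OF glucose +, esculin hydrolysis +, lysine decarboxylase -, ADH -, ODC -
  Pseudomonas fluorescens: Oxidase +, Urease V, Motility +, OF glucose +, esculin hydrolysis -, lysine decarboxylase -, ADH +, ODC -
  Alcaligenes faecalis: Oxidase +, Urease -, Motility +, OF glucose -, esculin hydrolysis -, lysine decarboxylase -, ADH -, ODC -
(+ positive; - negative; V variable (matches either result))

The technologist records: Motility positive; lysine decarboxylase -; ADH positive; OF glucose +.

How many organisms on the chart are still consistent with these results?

Motility +: excludes Acinetobacter baumannii, Acinetobacter lwoffii, Elizabethkingia meningoseptica — 7 left.
OF glucose +: excludes Alcaligenes faecalis — 6 left.
lysine decarboxylase -: excludes Stenotrophomonas maltophilia, Burkholderia cepacia — 4 left.
ADH +: excludes Achromobacter xylosoxidans — 3 left.
Still consistent: Burkholderia pseudomallei, Pseudomonas aeruginosa, Pseudomonas fluorescens.

3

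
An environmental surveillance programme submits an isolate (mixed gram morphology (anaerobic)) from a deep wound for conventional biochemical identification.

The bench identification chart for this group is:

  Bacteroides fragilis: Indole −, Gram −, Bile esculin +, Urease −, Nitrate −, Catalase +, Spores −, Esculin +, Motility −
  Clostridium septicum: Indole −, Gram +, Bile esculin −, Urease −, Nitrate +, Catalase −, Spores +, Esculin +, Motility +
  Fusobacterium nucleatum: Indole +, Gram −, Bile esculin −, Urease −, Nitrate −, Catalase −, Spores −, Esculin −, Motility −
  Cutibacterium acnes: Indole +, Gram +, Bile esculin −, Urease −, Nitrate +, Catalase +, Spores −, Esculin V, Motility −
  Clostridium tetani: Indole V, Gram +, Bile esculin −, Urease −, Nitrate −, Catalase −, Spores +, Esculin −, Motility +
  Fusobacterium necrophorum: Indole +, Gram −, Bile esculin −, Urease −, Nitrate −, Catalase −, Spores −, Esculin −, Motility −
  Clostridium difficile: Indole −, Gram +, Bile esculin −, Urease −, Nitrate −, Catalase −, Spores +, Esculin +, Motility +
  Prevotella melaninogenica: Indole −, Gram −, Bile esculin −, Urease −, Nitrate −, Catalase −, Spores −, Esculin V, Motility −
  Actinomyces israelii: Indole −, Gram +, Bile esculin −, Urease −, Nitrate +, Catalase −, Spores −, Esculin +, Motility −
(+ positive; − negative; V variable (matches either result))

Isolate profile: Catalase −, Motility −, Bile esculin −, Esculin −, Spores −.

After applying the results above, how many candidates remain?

3

Spores −: excludes Clostridium septicum, Clostridium tetani, Clostridium difficile — 6 left.
Motility −: all 6 remaining candidates are consistent.
Bile esculin −: excludes Bacteroides fragilis — 5 left.
Catalase −: excludes Cutibacterium acnes — 4 left.
Esculin −: excludes Actinomyces israelii — 3 left.
Still consistent: Fusobacterium necrophorum, Fusobacterium nucleatum, Prevotella melaninogenica.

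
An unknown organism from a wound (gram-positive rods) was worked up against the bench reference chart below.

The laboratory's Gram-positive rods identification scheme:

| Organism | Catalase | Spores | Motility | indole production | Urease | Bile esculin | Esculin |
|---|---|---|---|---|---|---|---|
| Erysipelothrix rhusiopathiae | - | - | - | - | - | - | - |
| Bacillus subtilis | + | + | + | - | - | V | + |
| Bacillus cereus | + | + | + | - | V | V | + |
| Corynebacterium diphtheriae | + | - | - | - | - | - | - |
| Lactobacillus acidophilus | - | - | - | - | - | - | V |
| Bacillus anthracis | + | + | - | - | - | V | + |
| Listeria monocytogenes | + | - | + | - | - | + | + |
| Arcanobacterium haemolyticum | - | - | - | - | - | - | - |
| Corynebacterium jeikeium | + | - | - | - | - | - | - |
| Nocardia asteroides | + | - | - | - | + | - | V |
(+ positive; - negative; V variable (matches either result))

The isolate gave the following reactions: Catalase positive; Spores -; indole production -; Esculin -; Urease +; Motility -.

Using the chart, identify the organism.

Motility -: excludes Bacillus subtilis, Bacillus cereus, Listeria monocytogenes — 7 left.
Esculin -: excludes Bacillus anthracis — 6 left.
Spores -: all 6 remaining candidates are consistent.
indole production -: all 6 remaining candidates are consistent.
Catalase +: excludes Erysipelothrix rhusiopathiae, Lactobacillus acidophilus, Arcanobacterium haemolyticum — 3 left.
Urease +: excludes Corynebacterium diphtheriae, Corynebacterium jeikeium — 1 left.

Nocardia asteroides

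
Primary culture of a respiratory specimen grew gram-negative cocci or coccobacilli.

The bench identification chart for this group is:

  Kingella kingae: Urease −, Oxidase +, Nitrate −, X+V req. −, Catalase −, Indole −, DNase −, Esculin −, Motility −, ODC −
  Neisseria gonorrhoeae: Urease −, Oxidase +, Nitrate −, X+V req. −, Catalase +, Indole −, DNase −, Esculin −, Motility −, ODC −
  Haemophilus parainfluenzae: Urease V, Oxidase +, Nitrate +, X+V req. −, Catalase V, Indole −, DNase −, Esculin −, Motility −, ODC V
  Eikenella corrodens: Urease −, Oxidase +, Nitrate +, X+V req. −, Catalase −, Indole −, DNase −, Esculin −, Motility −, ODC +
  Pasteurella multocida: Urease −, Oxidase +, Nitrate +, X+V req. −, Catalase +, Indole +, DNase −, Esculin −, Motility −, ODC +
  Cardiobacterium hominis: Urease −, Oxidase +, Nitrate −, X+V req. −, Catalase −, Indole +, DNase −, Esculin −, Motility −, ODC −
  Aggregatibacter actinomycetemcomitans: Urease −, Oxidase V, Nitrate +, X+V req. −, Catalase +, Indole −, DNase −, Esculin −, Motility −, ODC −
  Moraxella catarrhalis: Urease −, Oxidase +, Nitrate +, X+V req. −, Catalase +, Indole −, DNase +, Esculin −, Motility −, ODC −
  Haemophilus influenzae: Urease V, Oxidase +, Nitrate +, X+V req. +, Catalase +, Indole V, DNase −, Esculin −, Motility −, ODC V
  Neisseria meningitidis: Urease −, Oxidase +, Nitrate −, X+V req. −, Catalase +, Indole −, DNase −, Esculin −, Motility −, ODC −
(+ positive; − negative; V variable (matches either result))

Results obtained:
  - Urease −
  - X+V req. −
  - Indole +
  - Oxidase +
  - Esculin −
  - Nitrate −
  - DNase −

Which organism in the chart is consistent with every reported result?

Cardiobacterium hominis

Oxidase +: all 10 remaining candidates are consistent.
X+V req. −: excludes Haemophilus influenzae — 9 left.
Indole +: excludes 7 organisms — 2 left.
Nitrate −: excludes Pasteurella multocida — 1 left.
Esculin −: the one remaining candidate is consistent.
DNase −: the one remaining candidate is consistent.
Urease −: the one remaining candidate is consistent.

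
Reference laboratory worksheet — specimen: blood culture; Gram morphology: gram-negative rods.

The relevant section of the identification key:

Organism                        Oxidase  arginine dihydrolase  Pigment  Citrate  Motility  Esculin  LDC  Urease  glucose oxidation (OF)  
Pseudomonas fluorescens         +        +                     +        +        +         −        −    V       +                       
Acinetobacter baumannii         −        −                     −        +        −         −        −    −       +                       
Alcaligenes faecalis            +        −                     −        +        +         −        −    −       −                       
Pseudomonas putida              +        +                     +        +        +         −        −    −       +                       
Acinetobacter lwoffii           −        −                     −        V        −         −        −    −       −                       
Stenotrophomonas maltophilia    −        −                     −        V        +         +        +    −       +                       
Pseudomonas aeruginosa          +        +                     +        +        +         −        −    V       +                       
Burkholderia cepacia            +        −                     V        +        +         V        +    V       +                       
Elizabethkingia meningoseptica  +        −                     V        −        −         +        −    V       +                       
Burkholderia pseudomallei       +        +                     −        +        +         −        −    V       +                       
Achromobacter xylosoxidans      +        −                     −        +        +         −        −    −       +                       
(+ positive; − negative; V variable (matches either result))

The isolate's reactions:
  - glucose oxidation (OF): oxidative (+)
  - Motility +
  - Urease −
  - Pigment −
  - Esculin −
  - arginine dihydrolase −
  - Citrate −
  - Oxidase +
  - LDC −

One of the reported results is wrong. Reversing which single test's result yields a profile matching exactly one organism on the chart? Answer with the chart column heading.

Citrate

As reported, no row in the chart matches all 9 reactions.
Reversing LDC → still no organism matches.
Reversing Motility → still no organism matches.
Reversing Pigment → still no organism matches.
Reversing Urease → still no organism matches.
Reversing Citrate (to +) → unique match: Achromobacter xylosoxidans.
Reversing Oxidase → still no organism matches.
Reversing glucose oxidation (OF) → still no organism matches.
Reversing Esculin → still no organism matches.
Reversing arginine dihydrolase → still no organism matches.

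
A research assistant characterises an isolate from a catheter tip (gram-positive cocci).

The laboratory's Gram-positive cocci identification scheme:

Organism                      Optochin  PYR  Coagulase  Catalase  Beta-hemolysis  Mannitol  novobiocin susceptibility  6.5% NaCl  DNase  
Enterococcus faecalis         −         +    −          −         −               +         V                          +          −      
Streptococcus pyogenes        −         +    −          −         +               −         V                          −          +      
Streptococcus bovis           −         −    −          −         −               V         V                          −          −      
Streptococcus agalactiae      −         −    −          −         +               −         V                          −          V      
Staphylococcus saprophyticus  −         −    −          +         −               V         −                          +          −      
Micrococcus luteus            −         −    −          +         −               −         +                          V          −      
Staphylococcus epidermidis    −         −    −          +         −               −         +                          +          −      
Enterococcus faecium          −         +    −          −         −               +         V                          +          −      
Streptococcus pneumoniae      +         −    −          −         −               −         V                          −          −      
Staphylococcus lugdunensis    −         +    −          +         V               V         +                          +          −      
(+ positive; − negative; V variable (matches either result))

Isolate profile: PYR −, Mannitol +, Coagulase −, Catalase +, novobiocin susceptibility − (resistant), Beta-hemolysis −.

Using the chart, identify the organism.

Coagulase −: all 10 remaining candidates are consistent.
Beta-hemolysis −: excludes Streptococcus pyogenes, Streptococcus agalactiae — 8 left.
PYR −: excludes Enterococcus faecalis, Enterococcus faecium, Staphylococcus lugdunensis — 5 left.
novobiocin susceptibility −: excludes Micrococcus luteus, Staphylococcus epidermidis — 3 left.
Mannitol +: excludes Streptococcus pneumoniae — 2 left.
Catalase +: excludes Streptococcus bovis — 1 left.

Staphylococcus saprophyticus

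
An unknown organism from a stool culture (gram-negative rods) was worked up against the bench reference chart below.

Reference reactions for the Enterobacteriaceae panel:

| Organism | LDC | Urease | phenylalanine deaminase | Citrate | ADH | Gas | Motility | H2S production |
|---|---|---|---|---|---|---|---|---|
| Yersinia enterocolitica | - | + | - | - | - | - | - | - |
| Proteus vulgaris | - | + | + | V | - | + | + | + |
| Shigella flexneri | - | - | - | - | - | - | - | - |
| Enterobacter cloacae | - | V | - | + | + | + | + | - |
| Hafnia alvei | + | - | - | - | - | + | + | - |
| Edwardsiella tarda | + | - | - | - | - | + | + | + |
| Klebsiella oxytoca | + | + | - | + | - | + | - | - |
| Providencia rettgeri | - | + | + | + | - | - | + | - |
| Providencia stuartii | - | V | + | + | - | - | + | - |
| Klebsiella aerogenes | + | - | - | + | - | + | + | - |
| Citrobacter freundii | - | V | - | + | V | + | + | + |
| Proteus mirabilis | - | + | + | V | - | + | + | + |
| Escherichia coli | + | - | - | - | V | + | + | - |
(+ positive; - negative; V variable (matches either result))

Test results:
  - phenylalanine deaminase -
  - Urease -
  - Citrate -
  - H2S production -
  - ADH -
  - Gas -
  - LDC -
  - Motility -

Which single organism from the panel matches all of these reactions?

phenylalanine deaminase -: excludes Proteus vulgaris, Providencia rettgeri, Providencia stuartii, Proteus mirabilis — 9 left.
Urease -: excludes Yersinia enterocolitica, Klebsiella oxytoca — 7 left.
LDC -: excludes Hafnia alvei, Edwardsiella tarda, Klebsiella aerogenes, Escherichia coli — 3 left.
Citrate -: excludes Enterobacter cloacae, Citrobacter freundii — 1 left.
Gas -: the one remaining candidate is consistent.
Motility -: the one remaining candidate is consistent.
ADH -: the one remaining candidate is consistent.
H2S production -: the one remaining candidate is consistent.

Shigella flexneri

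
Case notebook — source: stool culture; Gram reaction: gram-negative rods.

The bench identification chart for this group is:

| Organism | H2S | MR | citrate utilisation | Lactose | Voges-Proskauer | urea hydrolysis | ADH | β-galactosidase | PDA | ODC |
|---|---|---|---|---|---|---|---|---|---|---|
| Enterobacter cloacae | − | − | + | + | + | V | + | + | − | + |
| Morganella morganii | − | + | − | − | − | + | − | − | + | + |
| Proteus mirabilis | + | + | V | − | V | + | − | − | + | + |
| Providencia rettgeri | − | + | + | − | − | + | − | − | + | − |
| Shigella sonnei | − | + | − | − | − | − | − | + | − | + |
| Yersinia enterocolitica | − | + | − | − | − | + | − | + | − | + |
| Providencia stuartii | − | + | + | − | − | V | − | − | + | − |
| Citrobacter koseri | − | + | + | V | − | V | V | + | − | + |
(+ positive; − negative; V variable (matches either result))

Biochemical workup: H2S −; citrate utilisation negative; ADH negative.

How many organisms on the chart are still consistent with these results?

3

citrate utilisation −: excludes Enterobacter cloacae, Providencia rettgeri, Providencia stuartii, Citrobacter koseri — 4 left.
H2S −: excludes Proteus mirabilis — 3 left.
ADH −: all 3 remaining candidates are consistent.
Still consistent: Morganella morganii, Shigella sonnei, Yersinia enterocolitica.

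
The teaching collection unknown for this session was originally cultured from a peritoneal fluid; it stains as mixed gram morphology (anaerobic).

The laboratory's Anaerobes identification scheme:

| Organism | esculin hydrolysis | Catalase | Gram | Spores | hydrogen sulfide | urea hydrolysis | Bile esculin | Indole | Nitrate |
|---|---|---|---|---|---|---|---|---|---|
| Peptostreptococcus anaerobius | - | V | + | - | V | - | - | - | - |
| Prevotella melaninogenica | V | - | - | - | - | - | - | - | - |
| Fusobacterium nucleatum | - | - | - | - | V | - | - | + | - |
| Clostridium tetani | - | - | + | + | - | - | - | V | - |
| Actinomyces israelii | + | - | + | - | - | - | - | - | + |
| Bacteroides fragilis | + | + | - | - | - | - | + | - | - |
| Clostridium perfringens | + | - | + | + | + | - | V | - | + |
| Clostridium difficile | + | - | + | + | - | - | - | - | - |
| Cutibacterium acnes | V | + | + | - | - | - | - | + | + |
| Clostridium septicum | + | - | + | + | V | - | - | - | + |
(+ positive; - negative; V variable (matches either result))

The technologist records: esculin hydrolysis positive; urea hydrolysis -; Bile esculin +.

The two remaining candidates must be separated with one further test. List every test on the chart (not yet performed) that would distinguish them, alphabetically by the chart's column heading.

urea hydrolysis -: all 10 remaining candidates are consistent.
esculin hydrolysis +: excludes Peptostreptococcus anaerobius, Fusobacterium nucleatum, Clostridium tetani — 7 left.
Bile esculin +: excludes 5 organisms — 2 left.
Two candidates remain: Bacteroides fragilis and Clostridium perfringens.
  Catalase: Bacteroides fragilis +, Clostridium perfringens - — discriminates.
  Gram: Bacteroides fragilis -, Clostridium perfringens + — discriminates.
  Spores: Bacteroides fragilis -, Clostridium perfringens + — discriminates.
  hydrogen sulfide: Bacteroides fragilis -, Clostridium perfringens + — discriminates.
  Indole: - vs - — same for both, does not separate.
  Nitrate: Bacteroides fragilis -, Clostridium perfringens + — discriminates.

Catalase, Gram, hydrogen sulfide, Nitrate, Spores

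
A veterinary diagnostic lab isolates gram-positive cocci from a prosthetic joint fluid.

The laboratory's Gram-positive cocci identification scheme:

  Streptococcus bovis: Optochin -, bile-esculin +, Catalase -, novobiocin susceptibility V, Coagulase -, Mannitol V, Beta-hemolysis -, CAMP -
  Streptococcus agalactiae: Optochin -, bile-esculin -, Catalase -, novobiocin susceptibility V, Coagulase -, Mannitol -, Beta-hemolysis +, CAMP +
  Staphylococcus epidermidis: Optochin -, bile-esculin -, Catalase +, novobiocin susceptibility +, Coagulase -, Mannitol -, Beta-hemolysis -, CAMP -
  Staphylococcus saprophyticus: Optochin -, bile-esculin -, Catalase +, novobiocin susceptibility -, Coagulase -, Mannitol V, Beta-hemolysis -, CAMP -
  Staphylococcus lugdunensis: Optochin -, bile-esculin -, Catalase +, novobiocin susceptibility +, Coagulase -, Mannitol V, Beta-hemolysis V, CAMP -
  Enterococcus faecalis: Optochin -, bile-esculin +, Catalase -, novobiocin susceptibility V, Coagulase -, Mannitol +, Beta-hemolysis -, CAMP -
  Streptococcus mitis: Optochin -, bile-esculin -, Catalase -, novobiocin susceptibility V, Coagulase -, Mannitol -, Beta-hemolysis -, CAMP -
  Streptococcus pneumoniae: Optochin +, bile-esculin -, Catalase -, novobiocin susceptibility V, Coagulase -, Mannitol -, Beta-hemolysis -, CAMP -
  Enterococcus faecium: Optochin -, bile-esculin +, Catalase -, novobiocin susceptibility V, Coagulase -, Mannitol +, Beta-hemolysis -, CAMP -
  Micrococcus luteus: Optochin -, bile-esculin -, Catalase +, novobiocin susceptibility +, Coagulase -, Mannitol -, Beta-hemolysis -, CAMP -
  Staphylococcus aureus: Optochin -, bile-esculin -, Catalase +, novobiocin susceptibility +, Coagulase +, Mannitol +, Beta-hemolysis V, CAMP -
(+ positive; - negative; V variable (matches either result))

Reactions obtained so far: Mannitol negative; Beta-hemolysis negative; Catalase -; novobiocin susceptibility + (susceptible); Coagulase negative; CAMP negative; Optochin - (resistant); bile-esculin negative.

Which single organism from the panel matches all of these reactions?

Streptococcus mitis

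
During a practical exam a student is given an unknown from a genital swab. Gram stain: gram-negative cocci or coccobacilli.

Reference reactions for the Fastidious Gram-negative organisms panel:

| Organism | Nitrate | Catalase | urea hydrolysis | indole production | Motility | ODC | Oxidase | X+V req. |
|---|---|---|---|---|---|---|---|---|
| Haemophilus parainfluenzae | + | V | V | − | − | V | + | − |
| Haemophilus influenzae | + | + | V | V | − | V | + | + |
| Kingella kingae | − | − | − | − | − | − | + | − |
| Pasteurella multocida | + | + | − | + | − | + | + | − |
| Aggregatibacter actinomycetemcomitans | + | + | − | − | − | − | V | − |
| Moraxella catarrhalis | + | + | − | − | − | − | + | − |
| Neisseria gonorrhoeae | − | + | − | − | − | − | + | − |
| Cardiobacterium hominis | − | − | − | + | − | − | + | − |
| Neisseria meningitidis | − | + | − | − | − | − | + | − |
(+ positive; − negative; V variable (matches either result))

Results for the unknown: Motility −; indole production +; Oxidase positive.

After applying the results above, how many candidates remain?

indole production +: excludes 6 organisms — 3 left.
Motility −: all 3 remaining candidates are consistent.
Oxidase +: all 3 remaining candidates are consistent.
Still consistent: Cardiobacterium hominis, Haemophilus influenzae, Pasteurella multocida.

3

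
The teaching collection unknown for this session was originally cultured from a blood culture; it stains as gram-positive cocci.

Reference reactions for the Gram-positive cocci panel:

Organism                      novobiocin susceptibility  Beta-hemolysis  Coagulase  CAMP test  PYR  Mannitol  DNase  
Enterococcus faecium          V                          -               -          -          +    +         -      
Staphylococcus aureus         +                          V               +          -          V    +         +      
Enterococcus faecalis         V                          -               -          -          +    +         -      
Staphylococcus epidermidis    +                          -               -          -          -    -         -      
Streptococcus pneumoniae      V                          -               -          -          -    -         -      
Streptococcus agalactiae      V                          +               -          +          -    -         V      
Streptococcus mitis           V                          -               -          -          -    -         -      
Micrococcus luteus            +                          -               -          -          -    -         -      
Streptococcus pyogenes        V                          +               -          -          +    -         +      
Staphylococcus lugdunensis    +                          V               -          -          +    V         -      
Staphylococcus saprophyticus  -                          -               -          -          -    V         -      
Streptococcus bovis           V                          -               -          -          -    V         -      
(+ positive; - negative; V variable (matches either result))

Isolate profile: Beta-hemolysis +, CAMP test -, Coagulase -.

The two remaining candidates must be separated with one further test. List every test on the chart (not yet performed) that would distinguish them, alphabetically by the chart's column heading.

Beta-hemolysis +: excludes 8 organisms — 4 left.
Coagulase -: excludes Staphylococcus aureus — 3 left.
CAMP test -: excludes Streptococcus agalactiae — 2 left.
Two candidates remain: Staphylococcus lugdunensis and Streptococcus pyogenes.
  novobiocin susceptibility: + vs V — variable for at least one, does not separate.
  PYR: + vs + — same for both, does not separate.
  Mannitol: V vs - — variable for at least one, does not separate.
  DNase: Staphylococcus lugdunensis -, Streptococcus pyogenes + — discriminates.

DNase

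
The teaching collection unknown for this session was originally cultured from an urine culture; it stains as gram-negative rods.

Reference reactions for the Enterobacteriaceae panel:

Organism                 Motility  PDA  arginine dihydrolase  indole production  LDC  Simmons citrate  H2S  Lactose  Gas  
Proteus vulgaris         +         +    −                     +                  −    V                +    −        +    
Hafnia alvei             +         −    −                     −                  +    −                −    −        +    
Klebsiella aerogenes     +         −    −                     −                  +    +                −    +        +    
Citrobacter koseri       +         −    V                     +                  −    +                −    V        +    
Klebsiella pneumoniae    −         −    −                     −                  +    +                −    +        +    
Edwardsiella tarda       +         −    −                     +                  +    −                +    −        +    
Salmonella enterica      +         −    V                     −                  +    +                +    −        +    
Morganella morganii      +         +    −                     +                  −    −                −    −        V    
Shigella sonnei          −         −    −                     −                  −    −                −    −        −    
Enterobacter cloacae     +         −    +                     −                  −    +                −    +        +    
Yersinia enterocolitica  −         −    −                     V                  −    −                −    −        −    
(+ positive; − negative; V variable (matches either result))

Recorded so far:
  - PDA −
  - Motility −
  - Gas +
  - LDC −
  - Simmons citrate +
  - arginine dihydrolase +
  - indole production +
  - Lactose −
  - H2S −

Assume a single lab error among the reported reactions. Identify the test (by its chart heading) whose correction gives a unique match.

Motility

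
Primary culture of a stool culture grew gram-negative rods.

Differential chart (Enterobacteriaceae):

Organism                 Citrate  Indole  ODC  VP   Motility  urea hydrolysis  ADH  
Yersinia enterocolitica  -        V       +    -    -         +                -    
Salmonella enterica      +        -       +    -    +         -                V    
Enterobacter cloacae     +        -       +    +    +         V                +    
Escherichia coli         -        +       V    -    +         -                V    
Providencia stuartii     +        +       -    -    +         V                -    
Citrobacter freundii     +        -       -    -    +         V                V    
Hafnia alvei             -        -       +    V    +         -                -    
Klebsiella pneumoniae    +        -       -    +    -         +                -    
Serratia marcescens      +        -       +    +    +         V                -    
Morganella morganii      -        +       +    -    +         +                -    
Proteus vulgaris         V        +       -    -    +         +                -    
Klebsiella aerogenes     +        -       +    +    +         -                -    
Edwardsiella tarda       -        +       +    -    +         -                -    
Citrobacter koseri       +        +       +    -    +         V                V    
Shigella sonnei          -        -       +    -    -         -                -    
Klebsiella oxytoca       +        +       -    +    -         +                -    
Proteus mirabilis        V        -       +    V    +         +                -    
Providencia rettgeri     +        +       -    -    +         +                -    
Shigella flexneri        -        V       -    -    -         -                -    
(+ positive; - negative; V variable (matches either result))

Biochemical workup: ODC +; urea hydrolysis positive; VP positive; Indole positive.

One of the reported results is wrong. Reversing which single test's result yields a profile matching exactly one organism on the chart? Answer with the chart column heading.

ODC

As reported, no row in the chart matches all 4 reactions.
Reversing Indole → 3 organisms match (not unique).
Reversing urea hydrolysis → still no organism matches.
Reversing ODC (to -) → unique match: Klebsiella oxytoca.
Reversing VP → 3 organisms match (not unique).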